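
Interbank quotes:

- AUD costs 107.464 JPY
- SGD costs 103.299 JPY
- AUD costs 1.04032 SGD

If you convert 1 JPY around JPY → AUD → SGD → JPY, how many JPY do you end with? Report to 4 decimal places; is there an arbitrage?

Around JPY → AUD → SGD → JPY: 1 ÷ 107.464 × 1.04032 × 103.299 = 1.000000
Product ≈ 1 (deviation 0.000%, within rounding noise).

1.0000 (no arbitrage)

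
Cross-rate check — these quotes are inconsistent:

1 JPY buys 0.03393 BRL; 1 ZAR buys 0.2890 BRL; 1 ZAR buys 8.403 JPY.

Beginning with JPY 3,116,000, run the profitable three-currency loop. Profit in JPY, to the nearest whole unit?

Profitable loop is JPY → ZAR → BRL → JPY:
JPY 3,116,000 ÷ 8.403 = ZAR 370,819.95
ZAR 370,819.95 × 0.2890 = BRL 107,166.96
BRL 107,166.96 ÷ 0.03393 = JPY 3,158,472
Profit = JPY 3,158,472 − JPY 3,116,000

Profit: JPY 42,472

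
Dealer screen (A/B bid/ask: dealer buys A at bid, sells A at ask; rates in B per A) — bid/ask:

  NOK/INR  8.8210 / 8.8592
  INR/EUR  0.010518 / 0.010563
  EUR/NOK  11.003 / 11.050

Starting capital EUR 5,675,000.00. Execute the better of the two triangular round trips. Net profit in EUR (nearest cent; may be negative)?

Net profit: EUR 118,326.00

Best loop EUR → NOK → INR → EUR:
EUR 5,675,000.00 × 11.003 (sell EUR at bid) = NOK 62,442,025.00
NOK 62,442,025.00 × 8.8210 (sell NOK at bid) = INR 550,801,102.52
INR 550,801,102.52 × 0.010518 (sell INR at bid) = EUR 5,793,326.00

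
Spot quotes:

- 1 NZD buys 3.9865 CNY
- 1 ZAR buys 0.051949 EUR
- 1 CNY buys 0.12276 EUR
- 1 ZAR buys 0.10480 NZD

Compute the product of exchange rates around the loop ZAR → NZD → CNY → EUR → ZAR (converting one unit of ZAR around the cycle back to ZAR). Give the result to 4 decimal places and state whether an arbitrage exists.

Around ZAR → NZD → CNY → EUR → ZAR: 1 × 0.10480 × 3.9865 × 0.12276 ÷ 0.051949 = 0.987263
Product < 1; profitable direction is ZAR → EUR → CNY → NZD → ZAR.

0.9873 (arbitrage exists)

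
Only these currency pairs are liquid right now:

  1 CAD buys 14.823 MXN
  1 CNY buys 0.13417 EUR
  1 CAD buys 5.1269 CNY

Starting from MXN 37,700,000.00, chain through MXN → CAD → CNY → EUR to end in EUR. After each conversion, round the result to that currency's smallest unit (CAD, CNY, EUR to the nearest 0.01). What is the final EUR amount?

EUR 1,749,506.29

MXN 37,700,000.00 ÷ 14.823 = CAD 2,543,344.80
CAD 2,543,344.80 × 5.1269 = CNY 13,039,474.46
CNY 13,039,474.46 × 0.13417 = EUR 1,749,506.29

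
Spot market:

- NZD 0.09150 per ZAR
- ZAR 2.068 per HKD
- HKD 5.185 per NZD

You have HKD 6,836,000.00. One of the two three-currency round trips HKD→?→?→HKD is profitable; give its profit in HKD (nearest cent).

Profit: HKD 131,575.20

Profitable loop is HKD → NZD → ZAR → HKD:
HKD 6,836,000.00 ÷ 5.185 = NZD 1,318,418.51
NZD 1,318,418.51 ÷ 0.09150 = ZAR 14,408,945.52
ZAR 14,408,945.52 ÷ 2.068 = HKD 6,967,575.20
Profit = HKD 6,967,575.20 − HKD 6,836,000.00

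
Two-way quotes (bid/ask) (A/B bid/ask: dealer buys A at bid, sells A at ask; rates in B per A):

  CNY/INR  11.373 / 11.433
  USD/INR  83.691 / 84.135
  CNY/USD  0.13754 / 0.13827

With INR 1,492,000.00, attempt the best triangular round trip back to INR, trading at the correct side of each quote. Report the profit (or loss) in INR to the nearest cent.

Net profit: INR 10,160.70

Best loop INR → CNY → USD → INR:
INR 1,492,000.00 ÷ 11.433 (buy CNY at ask) = CNY 130,499.43
CNY 130,499.43 × 0.13754 (sell CNY at bid) = USD 17,948.89
USD 17,948.89 × 83.691 (sell USD at bid) = INR 1,502,160.70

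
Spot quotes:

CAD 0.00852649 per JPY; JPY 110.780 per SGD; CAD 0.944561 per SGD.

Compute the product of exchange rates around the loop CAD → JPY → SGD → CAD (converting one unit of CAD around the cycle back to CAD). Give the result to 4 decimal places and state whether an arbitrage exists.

1.0000 (no arbitrage)

Around CAD → JPY → SGD → CAD: 1 ÷ 0.00852649 ÷ 110.780 × 0.944561 = 0.999996
Product ≈ 1 (deviation 0.000%, within rounding noise).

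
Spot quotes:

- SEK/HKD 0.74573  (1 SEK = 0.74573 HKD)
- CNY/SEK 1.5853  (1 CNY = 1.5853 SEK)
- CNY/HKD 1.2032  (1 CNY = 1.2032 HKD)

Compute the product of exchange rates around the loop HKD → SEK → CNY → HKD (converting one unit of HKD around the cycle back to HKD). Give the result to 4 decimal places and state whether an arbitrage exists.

1.0178 (arbitrage exists)

Around HKD → SEK → CNY → HKD: 1 ÷ 0.74573 ÷ 1.5853 × 1.2032 = 1.017759
Product > 1; profitable direction is HKD → SEK → CNY → HKD.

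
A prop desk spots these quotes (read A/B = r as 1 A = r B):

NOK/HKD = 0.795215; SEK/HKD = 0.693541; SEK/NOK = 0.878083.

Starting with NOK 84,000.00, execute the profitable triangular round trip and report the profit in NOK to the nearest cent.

Profitable loop is NOK → HKD → SEK → NOK:
NOK 84,000.00 × 0.795215 = HKD 66,798.06
HKD 66,798.06 ÷ 0.693541 = SEK 96,314.51
SEK 96,314.51 × 0.878083 = NOK 84,572.13
Profit = NOK 84,572.13 − NOK 84,000.00

Profit: NOK 572.13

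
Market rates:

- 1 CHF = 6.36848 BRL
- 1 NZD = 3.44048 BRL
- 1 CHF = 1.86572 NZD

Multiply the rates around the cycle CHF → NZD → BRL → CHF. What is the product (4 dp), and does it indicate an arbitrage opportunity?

Around CHF → NZD → BRL → CHF: 1 × 1.86572 × 3.44048 ÷ 6.36848 = 1.007928
Product > 1; profitable direction is CHF → NZD → BRL → CHF.

1.0079 (arbitrage exists)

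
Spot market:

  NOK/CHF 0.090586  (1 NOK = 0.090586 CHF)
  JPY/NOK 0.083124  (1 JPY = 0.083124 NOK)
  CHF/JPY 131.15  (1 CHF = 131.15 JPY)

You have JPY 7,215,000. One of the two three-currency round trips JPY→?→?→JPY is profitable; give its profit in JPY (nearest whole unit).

Profitable loop is JPY → CHF → NOK → JPY:
JPY 7,215,000 ÷ 131.15 = CHF 55,013.34
CHF 55,013.34 ÷ 0.090586 = NOK 607,305.14
NOK 607,305.14 ÷ 0.083124 = JPY 7,306,014
Profit = JPY 7,306,014 − JPY 7,215,000

Profit: JPY 91,014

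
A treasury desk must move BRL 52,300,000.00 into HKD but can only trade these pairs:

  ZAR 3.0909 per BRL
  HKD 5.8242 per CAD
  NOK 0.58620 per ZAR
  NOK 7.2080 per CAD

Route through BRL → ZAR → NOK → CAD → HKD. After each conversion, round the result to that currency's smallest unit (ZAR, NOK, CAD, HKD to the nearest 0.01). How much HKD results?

BRL 52,300,000.00 × 3.0909 = ZAR 161,654,070.00
ZAR 161,654,070.00 × 0.58620 = NOK 94,761,615.83
NOK 94,761,615.83 ÷ 7.2080 = CAD 13,146,728.06
CAD 13,146,728.06 × 5.8242 = HKD 76,569,173.57

HKD 76,569,173.57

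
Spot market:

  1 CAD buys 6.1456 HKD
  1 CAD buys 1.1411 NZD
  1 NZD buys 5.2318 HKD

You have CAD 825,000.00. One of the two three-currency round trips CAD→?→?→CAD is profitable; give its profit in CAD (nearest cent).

Profitable loop is CAD → HKD → NZD → CAD:
CAD 825,000.00 × 6.1456 = HKD 5,070,120.00
HKD 5,070,120.00 ÷ 5.2318 = NZD 969,096.68
NZD 969,096.68 ÷ 1.1411 = CAD 849,265.34
Profit = CAD 849,265.34 − CAD 825,000.00

Profit: CAD 24,265.34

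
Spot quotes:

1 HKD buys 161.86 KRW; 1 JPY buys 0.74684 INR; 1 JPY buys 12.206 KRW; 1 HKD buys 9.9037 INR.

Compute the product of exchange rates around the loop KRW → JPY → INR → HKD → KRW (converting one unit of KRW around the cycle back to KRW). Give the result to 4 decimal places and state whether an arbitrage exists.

Around KRW → JPY → INR → HKD → KRW: 1 ÷ 12.206 × 0.74684 ÷ 9.9037 × 161.86 = 0.999991
Product ≈ 1 (deviation 0.001%, within rounding noise).

1.0000 (no arbitrage)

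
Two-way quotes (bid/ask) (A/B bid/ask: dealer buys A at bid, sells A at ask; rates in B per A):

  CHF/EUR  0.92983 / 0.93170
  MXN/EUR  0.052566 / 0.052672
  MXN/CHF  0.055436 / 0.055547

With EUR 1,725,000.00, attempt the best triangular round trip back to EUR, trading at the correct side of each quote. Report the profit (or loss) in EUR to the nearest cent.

Best loop EUR → CHF → MXN → EUR:
EUR 1,725,000.00 ÷ 0.93170 (buy CHF at ask) = CHF 1,851,454.33
CHF 1,851,454.33 ÷ 0.055547 (buy MXN at ask) = MXN 33,331,310.98
MXN 33,331,310.98 × 0.052566 (sell MXN at bid) = EUR 1,752,093.69

Net profit: EUR 27,093.69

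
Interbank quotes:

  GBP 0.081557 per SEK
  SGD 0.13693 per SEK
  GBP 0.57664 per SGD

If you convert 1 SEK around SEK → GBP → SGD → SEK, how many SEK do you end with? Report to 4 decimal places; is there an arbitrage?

1.0329 (arbitrage exists)

Around SEK → GBP → SGD → SEK: 1 × 0.081557 ÷ 0.57664 ÷ 0.13693 = 1.032899
Product > 1; profitable direction is SEK → GBP → SGD → SEK.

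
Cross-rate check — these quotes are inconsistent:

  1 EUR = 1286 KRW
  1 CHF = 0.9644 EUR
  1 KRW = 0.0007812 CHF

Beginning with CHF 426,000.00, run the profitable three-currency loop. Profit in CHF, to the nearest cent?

Profit: CHF 13,692.64

Profitable loop is CHF → KRW → EUR → CHF:
CHF 426,000.00 ÷ 0.0007812 = KRW 545,314,900
KRW 545,314,900 ÷ 1286 = EUR 424,039.58
EUR 424,039.58 ÷ 0.9644 = CHF 439,692.64
Profit = CHF 439,692.64 − CHF 426,000.00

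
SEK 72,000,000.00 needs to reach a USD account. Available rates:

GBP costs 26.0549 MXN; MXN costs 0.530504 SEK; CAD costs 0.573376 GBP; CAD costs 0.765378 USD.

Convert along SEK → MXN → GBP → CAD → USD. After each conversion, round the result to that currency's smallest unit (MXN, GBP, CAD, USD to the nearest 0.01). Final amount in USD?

USD 6,953,298.72

SEK 72,000,000.00 ÷ 0.530504 = MXN 135,719,994.57
MXN 135,719,994.57 ÷ 26.0549 = GBP 5,209,000.79
GBP 5,209,000.79 ÷ 0.573376 = CAD 9,084,790.42
CAD 9,084,790.42 × 0.765378 = USD 6,953,298.72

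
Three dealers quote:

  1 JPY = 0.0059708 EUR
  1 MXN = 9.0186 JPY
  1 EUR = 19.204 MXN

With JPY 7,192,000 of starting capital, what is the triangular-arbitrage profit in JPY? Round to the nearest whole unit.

Profitable loop is JPY → EUR → MXN → JPY:
JPY 7,192,000 × 0.0059708 = EUR 42,941.99
EUR 42,941.99 × 19.204 = MXN 824,658.05
MXN 824,658.05 × 9.0186 = JPY 7,437,261
Profit = JPY 7,437,261 − JPY 7,192,000

Profit: JPY 245,261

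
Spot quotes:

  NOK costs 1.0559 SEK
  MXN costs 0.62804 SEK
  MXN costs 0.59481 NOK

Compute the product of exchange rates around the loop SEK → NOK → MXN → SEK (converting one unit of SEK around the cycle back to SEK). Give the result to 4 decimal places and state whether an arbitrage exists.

1.0000 (no arbitrage)

Around SEK → NOK → MXN → SEK: 1 ÷ 1.0559 ÷ 0.59481 × 0.62804 = 0.999968
Product ≈ 1 (deviation 0.003%, within rounding noise).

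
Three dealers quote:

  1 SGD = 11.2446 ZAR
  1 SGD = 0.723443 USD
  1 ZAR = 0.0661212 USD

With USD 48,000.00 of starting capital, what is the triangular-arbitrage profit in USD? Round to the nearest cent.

Profitable loop is USD → SGD → ZAR → USD:
USD 48,000.00 ÷ 0.723443 = SGD 66,349.39
SGD 66,349.39 × 11.2446 = ZAR 746,072.32
ZAR 746,072.32 × 0.0661212 = USD 49,331.20
Profit = USD 49,331.20 − USD 48,000.00

Profit: USD 1,331.20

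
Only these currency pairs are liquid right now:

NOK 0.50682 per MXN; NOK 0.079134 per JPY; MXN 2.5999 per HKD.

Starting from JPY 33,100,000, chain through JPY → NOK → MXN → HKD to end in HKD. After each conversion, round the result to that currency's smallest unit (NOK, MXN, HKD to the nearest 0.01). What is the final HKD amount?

HKD 1,987,836.79

JPY 33,100,000 × 0.079134 = NOK 2,619,335.40
NOK 2,619,335.40 ÷ 0.50682 = MXN 5,168,176.87
MXN 5,168,176.87 ÷ 2.5999 = HKD 1,987,836.79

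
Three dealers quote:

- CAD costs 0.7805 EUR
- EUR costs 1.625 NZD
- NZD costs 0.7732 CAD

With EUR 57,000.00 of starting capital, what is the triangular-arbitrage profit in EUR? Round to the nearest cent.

Profitable loop is EUR → CAD → NZD → EUR:
EUR 57,000.00 ÷ 0.7805 = CAD 73,030.11
CAD 73,030.11 ÷ 0.7732 = NZD 94,451.77
NZD 94,451.77 ÷ 1.625 = EUR 58,124.17
Profit = EUR 58,124.17 − EUR 57,000.00

Profit: EUR 1,124.17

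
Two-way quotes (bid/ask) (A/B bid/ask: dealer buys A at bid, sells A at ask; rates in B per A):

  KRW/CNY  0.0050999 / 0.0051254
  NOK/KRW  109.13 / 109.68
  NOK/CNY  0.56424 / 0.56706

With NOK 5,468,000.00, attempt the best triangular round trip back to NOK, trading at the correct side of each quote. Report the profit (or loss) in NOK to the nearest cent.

Best loop NOK → CNY → KRW → NOK:
NOK 5,468,000.00 × 0.56424 (sell NOK at bid) = CNY 3,085,264.32
CNY 3,085,264.32 ÷ 0.0051254 (buy KRW at ask) = KRW 601,955,812
KRW 601,955,812 ÷ 109.68 (buy NOK at ask) = NOK 5,488,291.50

Net profit: NOK 20,291.50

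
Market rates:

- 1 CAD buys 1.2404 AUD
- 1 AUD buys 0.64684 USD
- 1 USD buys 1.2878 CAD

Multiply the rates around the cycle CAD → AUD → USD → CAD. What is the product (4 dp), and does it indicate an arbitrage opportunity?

1.0333 (arbitrage exists)

Around CAD → AUD → USD → CAD: 1 × 1.2404 × 0.64684 × 1.2878 = 1.033254
Product > 1; profitable direction is CAD → AUD → USD → CAD.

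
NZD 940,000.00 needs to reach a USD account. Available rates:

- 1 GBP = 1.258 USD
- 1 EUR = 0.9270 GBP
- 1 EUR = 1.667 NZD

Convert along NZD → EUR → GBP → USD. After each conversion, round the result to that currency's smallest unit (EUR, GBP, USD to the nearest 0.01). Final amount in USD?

NZD 940,000.00 ÷ 1.667 = EUR 563,887.22
EUR 563,887.22 × 0.9270 = GBP 522,723.45
GBP 522,723.45 × 1.258 = USD 657,586.10

USD 657,586.10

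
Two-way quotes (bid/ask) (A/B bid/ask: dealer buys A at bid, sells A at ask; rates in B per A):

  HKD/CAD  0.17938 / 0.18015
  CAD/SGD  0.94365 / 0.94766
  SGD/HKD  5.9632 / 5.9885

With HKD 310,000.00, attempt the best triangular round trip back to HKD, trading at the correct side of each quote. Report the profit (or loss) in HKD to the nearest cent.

Net profit: HKD 2,914.75

Best loop HKD → CAD → SGD → HKD:
HKD 310,000.00 × 0.17938 (sell HKD at bid) = CAD 55,607.80
CAD 55,607.80 × 0.94365 (sell CAD at bid) = SGD 52,474.30
SGD 52,474.30 × 5.9632 (sell SGD at bid) = HKD 312,914.75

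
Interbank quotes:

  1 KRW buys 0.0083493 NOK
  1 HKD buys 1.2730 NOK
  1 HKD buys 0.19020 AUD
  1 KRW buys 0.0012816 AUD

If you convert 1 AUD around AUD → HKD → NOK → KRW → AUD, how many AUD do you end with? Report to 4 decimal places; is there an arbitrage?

Around AUD → HKD → NOK → KRW → AUD: 1 ÷ 0.19020 × 1.2730 ÷ 0.0083493 × 0.0012816 = 1.027354
Product > 1; profitable direction is AUD → HKD → NOK → KRW → AUD.

1.0274 (arbitrage exists)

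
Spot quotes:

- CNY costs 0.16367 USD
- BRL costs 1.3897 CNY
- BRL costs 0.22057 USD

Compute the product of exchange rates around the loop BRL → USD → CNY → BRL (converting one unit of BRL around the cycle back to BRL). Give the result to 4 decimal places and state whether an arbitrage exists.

Around BRL → USD → CNY → BRL: 1 × 0.22057 ÷ 0.16367 ÷ 1.3897 = 0.969742
Product < 1; profitable direction is BRL → CNY → USD → BRL.

0.9697 (arbitrage exists)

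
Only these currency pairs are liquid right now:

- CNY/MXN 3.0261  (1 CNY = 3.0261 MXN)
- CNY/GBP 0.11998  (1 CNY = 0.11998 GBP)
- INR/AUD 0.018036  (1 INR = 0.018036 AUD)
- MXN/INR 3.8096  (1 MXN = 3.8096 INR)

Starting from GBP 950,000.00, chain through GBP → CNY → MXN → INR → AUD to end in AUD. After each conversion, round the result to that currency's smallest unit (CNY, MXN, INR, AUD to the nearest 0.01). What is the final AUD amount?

GBP 950,000.00 ÷ 0.11998 = CNY 7,917,986.33
CNY 7,917,986.33 × 3.0261 = MXN 23,960,618.43
MXN 23,960,618.43 × 3.8096 = INR 91,280,371.97
INR 91,280,371.97 × 0.018036 = AUD 1,646,332.79

AUD 1,646,332.79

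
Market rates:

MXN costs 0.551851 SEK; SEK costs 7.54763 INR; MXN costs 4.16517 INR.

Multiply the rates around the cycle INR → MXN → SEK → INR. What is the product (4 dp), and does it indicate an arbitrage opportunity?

Around INR → MXN → SEK → INR: 1 ÷ 4.16517 × 0.551851 × 7.54763 = 0.999999
Product ≈ 1 (deviation 0.000%, within rounding noise).

1.0000 (no arbitrage)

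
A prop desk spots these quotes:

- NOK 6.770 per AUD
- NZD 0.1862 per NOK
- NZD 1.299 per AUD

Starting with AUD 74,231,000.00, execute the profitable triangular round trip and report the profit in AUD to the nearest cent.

Profit: AUD 2,262,779.02

Profitable loop is AUD → NZD → NOK → AUD:
AUD 74,231,000.00 × 1.299 = NZD 96,426,069.00
NZD 96,426,069.00 ÷ 0.1862 = NOK 517,862,884.00
NOK 517,862,884.00 ÷ 6.770 = AUD 76,493,779.02
Profit = AUD 76,493,779.02 − AUD 74,231,000.00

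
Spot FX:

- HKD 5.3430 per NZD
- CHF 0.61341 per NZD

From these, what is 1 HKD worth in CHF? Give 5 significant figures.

HKD/CHF = 0.11481

1 HKD ÷ 5.3430 = 0.187161 NZD
0.187161 NZD × 0.61341 = 0.114806 CHF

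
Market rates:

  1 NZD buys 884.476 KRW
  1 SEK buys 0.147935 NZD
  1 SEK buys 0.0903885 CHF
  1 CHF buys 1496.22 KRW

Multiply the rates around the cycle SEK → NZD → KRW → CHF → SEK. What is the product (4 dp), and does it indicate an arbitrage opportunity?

0.9675 (arbitrage exists)

Around SEK → NZD → KRW → CHF → SEK: 1 × 0.147935 × 884.476 ÷ 1496.22 ÷ 0.0903885 = 0.967494
Product < 1; profitable direction is SEK → CHF → KRW → NZD → SEK.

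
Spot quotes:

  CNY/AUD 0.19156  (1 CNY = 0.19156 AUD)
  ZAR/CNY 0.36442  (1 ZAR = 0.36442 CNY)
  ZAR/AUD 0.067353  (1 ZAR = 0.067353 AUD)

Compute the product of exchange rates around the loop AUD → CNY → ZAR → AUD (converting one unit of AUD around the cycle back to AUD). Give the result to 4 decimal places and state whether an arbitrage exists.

Around AUD → CNY → ZAR → AUD: 1 ÷ 0.19156 ÷ 0.36442 × 0.067353 = 0.964828
Product < 1; profitable direction is AUD → ZAR → CNY → AUD.

0.9648 (arbitrage exists)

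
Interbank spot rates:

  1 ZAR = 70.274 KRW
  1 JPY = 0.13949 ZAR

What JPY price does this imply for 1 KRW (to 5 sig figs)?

KRW/JPY = 0.10201

1 KRW ÷ 70.274 = 0.01423 ZAR
0.01423 ZAR ÷ 0.13949 = 0.102015 JPY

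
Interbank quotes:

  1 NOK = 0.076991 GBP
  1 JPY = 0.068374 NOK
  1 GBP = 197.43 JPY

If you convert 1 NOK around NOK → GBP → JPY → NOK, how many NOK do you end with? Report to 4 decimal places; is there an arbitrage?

Around NOK → GBP → JPY → NOK: 1 × 0.076991 × 197.43 × 0.068374 = 1.039308
Product > 1; profitable direction is NOK → GBP → JPY → NOK.

1.0393 (arbitrage exists)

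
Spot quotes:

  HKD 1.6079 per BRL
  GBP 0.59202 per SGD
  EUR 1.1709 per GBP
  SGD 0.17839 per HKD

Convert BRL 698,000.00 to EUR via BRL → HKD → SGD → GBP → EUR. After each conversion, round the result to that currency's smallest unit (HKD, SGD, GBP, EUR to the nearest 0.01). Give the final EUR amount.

EUR 138,784.56

BRL 698,000.00 × 1.6079 = HKD 1,122,314.20
HKD 1,122,314.20 × 0.17839 = SGD 200,209.63
SGD 200,209.63 × 0.59202 = GBP 118,528.11
GBP 118,528.11 × 1.1709 = EUR 138,784.56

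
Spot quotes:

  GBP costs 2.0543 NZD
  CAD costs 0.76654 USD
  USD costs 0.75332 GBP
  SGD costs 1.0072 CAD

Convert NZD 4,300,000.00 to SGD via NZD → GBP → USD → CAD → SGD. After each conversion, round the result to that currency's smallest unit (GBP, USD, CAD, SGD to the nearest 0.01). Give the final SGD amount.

SGD 3,598,939.55

NZD 4,300,000.00 ÷ 2.0543 = GBP 2,093,170.42
GBP 2,093,170.42 ÷ 0.75332 = USD 2,778,593.98
USD 2,778,593.98 ÷ 0.76654 = CAD 3,624,851.91
CAD 3,624,851.91 ÷ 1.0072 = SGD 3,598,939.55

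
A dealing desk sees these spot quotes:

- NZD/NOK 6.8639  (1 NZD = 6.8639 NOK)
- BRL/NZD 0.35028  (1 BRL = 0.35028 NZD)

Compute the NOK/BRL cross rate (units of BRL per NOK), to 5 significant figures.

NOK/BRL = 0.41592

1 NOK ÷ 6.8639 = 0.14569 NZD
0.14569 NZD ÷ 0.35028 = 0.415924 BRL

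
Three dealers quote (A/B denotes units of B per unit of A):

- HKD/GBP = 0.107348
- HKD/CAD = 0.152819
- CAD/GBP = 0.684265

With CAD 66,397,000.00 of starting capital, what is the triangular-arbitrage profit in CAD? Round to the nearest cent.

Profit: CAD 1,764,750.42

Profitable loop is CAD → HKD → GBP → CAD:
CAD 66,397,000.00 ÷ 0.152819 = HKD 434,481,314.50
HKD 434,481,314.50 × 0.107348 = GBP 46,640,700.15
GBP 46,640,700.15 ÷ 0.684265 = CAD 68,161,750.42
Profit = CAD 68,161,750.42 − CAD 66,397,000.00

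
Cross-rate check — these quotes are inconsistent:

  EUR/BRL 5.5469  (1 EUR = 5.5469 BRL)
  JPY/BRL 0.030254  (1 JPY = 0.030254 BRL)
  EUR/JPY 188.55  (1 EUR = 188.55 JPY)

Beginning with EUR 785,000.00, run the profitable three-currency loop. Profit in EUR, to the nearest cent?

Profit: EUR 22,288.30

Profitable loop is EUR → JPY → BRL → EUR:
EUR 785,000.00 × 188.55 = JPY 148,011,750
JPY 148,011,750 × 0.030254 = BRL 4,477,947.48
BRL 4,477,947.48 ÷ 5.5469 = EUR 807,288.30
Profit = EUR 807,288.30 − EUR 785,000.00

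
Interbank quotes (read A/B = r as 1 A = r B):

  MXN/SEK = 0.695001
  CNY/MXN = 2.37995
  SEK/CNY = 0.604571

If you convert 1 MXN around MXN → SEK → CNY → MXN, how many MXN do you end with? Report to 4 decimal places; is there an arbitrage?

Around MXN → SEK → CNY → MXN: 1 × 0.695001 × 0.604571 × 2.37995 = 1.000001
Product ≈ 1 (deviation 0.000%, within rounding noise).

1.0000 (no arbitrage)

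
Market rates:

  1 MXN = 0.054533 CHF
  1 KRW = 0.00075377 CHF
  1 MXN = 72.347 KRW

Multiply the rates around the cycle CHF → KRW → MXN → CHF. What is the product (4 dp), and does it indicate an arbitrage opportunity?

1.0000 (no arbitrage)

Around CHF → KRW → MXN → CHF: 1 ÷ 0.00075377 ÷ 72.347 × 0.054533 = 1.000000
Product ≈ 1 (deviation 0.000%, within rounding noise).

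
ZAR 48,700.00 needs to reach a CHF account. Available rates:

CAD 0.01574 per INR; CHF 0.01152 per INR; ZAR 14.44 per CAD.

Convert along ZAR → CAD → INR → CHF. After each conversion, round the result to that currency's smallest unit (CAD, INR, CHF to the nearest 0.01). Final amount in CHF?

CHF 2,468.37

ZAR 48,700.00 ÷ 14.44 = CAD 3,372.58
CAD 3,372.58 ÷ 0.01574 = INR 214,268.11
INR 214,268.11 × 0.01152 = CHF 2,468.37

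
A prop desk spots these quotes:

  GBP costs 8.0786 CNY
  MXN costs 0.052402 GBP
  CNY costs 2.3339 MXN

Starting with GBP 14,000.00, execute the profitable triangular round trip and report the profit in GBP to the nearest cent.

Profitable loop is GBP → MXN → CNY → GBP:
GBP 14,000.00 ÷ 0.052402 = MXN 267,165.38
MXN 267,165.38 ÷ 2.3339 = CNY 114,471.65
CNY 114,471.65 ÷ 8.0786 = GBP 14,169.74
Profit = GBP 14,169.74 − GBP 14,000.00

Profit: GBP 169.74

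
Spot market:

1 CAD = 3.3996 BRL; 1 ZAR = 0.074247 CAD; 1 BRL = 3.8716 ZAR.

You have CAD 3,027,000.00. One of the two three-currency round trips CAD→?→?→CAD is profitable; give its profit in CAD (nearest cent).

Profitable loop is CAD → ZAR → BRL → CAD:
CAD 3,027,000.00 ÷ 0.074247 = ZAR 40,769,324.01
ZAR 40,769,324.01 ÷ 3.8716 = BRL 10,530,355.41
BRL 10,530,355.41 ÷ 3.3996 = CAD 3,097,527.77
Profit = CAD 3,097,527.77 − CAD 3,027,000.00

Profit: CAD 70,527.77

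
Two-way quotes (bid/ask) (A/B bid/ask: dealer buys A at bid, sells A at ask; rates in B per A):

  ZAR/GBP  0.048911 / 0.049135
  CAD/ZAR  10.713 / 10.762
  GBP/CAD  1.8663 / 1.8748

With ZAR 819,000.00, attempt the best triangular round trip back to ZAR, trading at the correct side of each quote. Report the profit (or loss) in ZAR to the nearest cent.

Best loop ZAR → CAD → GBP → ZAR:
ZAR 819,000.00 ÷ 10.762 (buy CAD at ask) = CAD 76,101.10
CAD 76,101.10 ÷ 1.8748 (buy GBP at ask) = GBP 40,591.58
GBP 40,591.58 ÷ 0.049135 (buy ZAR at ask) = ZAR 826,123.56

Net profit: ZAR 7,123.56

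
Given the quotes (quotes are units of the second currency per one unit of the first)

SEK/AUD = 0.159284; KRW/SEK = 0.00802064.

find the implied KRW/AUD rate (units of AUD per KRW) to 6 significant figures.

1 KRW × 0.00802064 = 0.00802064 SEK
0.00802064 SEK × 0.159284 = 0.00127756 AUD

KRW/AUD = 0.00127756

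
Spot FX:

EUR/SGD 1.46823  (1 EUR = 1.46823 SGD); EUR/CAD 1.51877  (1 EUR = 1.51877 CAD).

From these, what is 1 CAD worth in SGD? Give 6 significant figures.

CAD/SGD = 0.966723

1 CAD ÷ 1.51877 = 0.658428 EUR
0.658428 EUR × 1.46823 = 0.966723 SGD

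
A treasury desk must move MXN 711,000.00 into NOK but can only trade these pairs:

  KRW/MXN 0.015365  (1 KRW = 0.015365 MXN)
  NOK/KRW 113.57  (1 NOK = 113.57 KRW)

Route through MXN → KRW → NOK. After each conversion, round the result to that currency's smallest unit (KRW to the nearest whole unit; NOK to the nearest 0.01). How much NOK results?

NOK 407,449.14

MXN 711,000.00 ÷ 0.015365 = KRW 46,273,999
KRW 46,273,999 ÷ 113.57 = NOK 407,449.14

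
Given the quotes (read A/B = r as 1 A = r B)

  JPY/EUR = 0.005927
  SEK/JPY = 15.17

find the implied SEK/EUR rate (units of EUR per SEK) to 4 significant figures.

SEK/EUR = 0.08991

1 SEK × 15.17 = 15.17 JPY
15.17 JPY × 0.005927 = 0.0899126 EUR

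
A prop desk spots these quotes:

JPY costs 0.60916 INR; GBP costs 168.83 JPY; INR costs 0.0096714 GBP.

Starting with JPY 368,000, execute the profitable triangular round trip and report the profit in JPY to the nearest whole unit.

Profit: JPY 1,979

Profitable loop is JPY → GBP → INR → JPY:
JPY 368,000 ÷ 168.83 = GBP 2,179.71
GBP 2,179.71 ÷ 0.0096714 = INR 225,376.62
INR 225,376.62 ÷ 0.60916 = JPY 369,979
Profit = JPY 369,979 − JPY 368,000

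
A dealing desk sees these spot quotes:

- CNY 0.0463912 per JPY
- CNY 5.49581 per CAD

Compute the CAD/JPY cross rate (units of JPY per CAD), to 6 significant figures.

1 CAD × 5.49581 = 5.49581 CNY
5.49581 CNY ÷ 0.0463912 = 118.467 JPY

CAD/JPY = 118.467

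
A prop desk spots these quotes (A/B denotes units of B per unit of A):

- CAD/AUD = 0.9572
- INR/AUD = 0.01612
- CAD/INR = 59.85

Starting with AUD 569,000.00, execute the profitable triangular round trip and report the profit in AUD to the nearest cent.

Profit: AUD 4,507.06

Profitable loop is AUD → CAD → INR → AUD:
AUD 569,000.00 ÷ 0.9572 = CAD 594,442.12
CAD 594,442.12 × 59.85 = INR 35,577,361.05
INR 35,577,361.05 × 0.01612 = AUD 573,507.06
Profit = AUD 573,507.06 − AUD 569,000.00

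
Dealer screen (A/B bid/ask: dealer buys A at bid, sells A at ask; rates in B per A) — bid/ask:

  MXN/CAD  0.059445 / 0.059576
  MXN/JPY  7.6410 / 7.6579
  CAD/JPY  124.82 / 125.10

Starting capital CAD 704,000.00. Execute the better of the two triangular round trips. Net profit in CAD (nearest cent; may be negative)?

Net profit: CAD 17,762.32

Best loop CAD → MXN → JPY → CAD:
CAD 704,000.00 ÷ 0.059576 (buy MXN at ask) = MXN 11,816,839.00
MXN 11,816,839.00 × 7.6410 (sell MXN at bid) = JPY 90,292,467
JPY 90,292,467 ÷ 125.10 (buy CAD at ask) = CAD 721,762.32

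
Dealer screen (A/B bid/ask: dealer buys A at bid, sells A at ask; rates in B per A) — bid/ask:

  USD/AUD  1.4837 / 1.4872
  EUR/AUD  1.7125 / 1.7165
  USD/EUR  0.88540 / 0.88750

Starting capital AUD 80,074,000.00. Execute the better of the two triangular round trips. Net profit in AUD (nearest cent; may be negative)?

Net profit: AUD 1,563,978.96

Best loop AUD → USD → EUR → AUD:
AUD 80,074,000.00 ÷ 1.4872 (buy USD at ask) = USD 53,842,119.42
USD 53,842,119.42 × 0.88540 (sell USD at bid) = EUR 47,671,812.53
EUR 47,671,812.53 × 1.7125 (sell EUR at bid) = AUD 81,637,978.96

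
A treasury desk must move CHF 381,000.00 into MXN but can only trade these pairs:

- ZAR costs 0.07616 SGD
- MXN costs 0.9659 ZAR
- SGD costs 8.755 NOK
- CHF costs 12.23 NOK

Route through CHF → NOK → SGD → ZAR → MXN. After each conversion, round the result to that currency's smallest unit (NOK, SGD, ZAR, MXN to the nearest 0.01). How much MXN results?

MXN 7,234,960.72

CHF 381,000.00 × 12.23 = NOK 4,659,630.00
NOK 4,659,630.00 ÷ 8.755 = SGD 532,225.01
SGD 532,225.01 ÷ 0.07616 = ZAR 6,988,248.56
ZAR 6,988,248.56 ÷ 0.9659 = MXN 7,234,960.72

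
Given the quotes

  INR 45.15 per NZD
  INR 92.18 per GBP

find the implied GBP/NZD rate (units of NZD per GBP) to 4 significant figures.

1 GBP × 92.18 = 92.18 INR
92.18 INR ÷ 45.15 = 2.04164 NZD

GBP/NZD = 2.042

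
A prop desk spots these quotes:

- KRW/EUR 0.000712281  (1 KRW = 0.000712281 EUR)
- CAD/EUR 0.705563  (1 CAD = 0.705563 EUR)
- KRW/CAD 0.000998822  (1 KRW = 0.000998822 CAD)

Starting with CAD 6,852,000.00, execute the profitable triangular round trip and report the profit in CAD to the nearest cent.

Profitable loop is CAD → KRW → EUR → CAD:
CAD 6,852,000.00 ÷ 0.000998822 = KRW 6,860,081,176
KRW 6,860,081,176 × 0.000712281 = EUR 4,886,305.48
EUR 4,886,305.48 ÷ 0.705563 = CAD 6,925,399.26
Profit = CAD 6,925,399.26 − CAD 6,852,000.00

Profit: CAD 73,399.26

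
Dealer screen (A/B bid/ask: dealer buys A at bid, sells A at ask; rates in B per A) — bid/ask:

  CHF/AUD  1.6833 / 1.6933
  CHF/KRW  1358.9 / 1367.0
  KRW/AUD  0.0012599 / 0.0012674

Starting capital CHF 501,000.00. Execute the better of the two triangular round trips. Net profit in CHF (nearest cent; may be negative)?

Best loop CHF → KRW → AUD → CHF:
CHF 501,000.00 × 1358.9 (sell CHF at bid) = KRW 680,808,900
KRW 680,808,900 × 0.0012599 (sell KRW at bid) = AUD 857,751.13
AUD 857,751.13 ÷ 1.6933 (buy CHF at ask) = CHF 506,555.92

Net profit: CHF 5,555.92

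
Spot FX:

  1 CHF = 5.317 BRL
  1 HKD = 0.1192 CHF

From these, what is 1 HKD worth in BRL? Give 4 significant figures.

HKD/BRL = 0.6338

1 HKD × 0.1192 = 0.1192 CHF
0.1192 CHF × 5.317 = 0.633786 BRL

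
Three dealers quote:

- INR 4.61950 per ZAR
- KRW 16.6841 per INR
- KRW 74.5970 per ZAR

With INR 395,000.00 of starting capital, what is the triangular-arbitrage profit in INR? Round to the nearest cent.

Profitable loop is INR → KRW → ZAR → INR:
INR 395,000.00 × 16.6841 = KRW 6,590,220
KRW 6,590,220 ÷ 74.5970 = ZAR 88,344.30
ZAR 88,344.30 × 4.61950 = INR 408,106.48
Profit = INR 408,106.48 − INR 395,000.00

Profit: INR 13,106.48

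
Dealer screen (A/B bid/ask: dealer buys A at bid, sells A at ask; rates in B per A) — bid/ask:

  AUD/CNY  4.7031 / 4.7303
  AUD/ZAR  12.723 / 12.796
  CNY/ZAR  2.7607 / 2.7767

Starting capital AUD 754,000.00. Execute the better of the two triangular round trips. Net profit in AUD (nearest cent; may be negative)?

Net profit: AUD 11,068.89

Best loop AUD → CNY → ZAR → AUD:
AUD 754,000.00 × 4.7031 (sell AUD at bid) = CNY 3,546,137.40
CNY 3,546,137.40 × 2.7607 (sell CNY at bid) = ZAR 9,789,821.52
ZAR 9,789,821.52 ÷ 12.796 (buy AUD at ask) = AUD 765,068.89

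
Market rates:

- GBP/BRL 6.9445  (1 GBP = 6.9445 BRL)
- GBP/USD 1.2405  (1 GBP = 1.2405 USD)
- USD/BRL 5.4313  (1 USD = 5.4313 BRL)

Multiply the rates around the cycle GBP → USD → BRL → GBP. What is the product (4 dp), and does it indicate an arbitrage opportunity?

0.9702 (arbitrage exists)

Around GBP → USD → BRL → GBP: 1 × 1.2405 × 5.4313 ÷ 6.9445 = 0.970196
Product < 1; profitable direction is GBP → BRL → USD → GBP.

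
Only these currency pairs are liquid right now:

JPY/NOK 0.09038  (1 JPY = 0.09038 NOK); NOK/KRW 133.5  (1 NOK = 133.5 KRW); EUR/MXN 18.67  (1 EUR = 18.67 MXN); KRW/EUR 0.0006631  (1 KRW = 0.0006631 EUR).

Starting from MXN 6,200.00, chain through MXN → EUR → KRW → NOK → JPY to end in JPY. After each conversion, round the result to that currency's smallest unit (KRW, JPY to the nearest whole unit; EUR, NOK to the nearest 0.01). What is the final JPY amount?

JPY 41,506

MXN 6,200.00 ÷ 18.67 = EUR 332.08
EUR 332.08 ÷ 0.0006631 = KRW 500,799
KRW 500,799 ÷ 133.5 = NOK 3,751.30
NOK 3,751.30 ÷ 0.09038 = JPY 41,506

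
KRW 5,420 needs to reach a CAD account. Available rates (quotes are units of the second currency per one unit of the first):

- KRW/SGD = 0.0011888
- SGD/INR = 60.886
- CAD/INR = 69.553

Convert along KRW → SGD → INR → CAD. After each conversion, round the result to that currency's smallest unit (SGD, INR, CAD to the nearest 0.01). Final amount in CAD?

KRW 5,420 × 0.0011888 = SGD 6.44
SGD 6.44 × 60.886 = INR 392.11
INR 392.11 ÷ 69.553 = CAD 5.64

CAD 5.64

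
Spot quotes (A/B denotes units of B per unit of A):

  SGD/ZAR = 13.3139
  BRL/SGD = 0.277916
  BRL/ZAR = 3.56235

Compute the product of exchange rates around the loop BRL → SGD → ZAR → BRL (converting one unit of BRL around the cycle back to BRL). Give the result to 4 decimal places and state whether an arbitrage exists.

Around BRL → SGD → ZAR → BRL: 1 × 0.277916 × 13.3139 ÷ 3.56235 = 1.038681
Product > 1; profitable direction is BRL → SGD → ZAR → BRL.

1.0387 (arbitrage exists)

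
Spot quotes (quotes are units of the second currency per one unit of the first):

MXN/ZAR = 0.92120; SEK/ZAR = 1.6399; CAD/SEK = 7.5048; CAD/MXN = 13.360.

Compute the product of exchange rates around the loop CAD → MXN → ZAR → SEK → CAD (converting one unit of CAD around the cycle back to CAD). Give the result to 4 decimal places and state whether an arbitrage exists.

Around CAD → MXN → ZAR → SEK → CAD: 1 × 13.360 × 0.92120 ÷ 1.6399 ÷ 7.5048 = 1.000009
Product ≈ 1 (deviation 0.001%, within rounding noise).

1.0000 (no arbitrage)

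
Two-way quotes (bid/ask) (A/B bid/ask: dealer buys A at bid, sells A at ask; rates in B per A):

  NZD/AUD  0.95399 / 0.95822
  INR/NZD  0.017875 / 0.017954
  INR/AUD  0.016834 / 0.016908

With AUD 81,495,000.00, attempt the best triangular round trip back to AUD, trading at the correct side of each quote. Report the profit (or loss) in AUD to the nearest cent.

Net profit: AUD 696,820.09

Best loop AUD → INR → NZD → AUD:
AUD 81,495,000.00 ÷ 0.016908 (buy INR at ask) = INR 4,819,907,735.98
INR 4,819,907,735.98 × 0.017875 (sell INR at bid) = NZD 86,155,850.78
NZD 86,155,850.78 × 0.95399 (sell NZD at bid) = AUD 82,191,820.09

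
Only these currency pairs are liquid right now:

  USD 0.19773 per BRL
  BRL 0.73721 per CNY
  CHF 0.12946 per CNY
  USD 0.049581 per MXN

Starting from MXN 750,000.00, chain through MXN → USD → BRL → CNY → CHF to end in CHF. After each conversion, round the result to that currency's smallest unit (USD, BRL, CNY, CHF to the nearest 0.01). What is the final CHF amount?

CHF 33,025.42

MXN 750,000.00 × 0.049581 = USD 37,185.75
USD 37,185.75 ÷ 0.19773 = BRL 188,063.27
BRL 188,063.27 ÷ 0.73721 = CNY 255,101.36
CNY 255,101.36 × 0.12946 = CHF 33,025.42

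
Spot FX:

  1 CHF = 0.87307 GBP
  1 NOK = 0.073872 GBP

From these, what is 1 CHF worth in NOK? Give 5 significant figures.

CHF/NOK = 11.819

1 CHF × 0.87307 = 0.87307 GBP
0.87307 GBP ÷ 0.073872 = 11.8187 NOK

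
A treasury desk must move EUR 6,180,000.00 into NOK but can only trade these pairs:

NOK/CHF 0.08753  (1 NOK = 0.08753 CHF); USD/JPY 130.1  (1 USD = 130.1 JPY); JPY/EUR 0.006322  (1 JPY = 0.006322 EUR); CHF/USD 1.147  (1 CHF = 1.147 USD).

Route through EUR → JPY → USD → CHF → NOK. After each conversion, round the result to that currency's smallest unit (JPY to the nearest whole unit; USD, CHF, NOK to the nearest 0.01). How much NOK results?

NOK 74,840,441.45

EUR 6,180,000.00 ÷ 0.006322 = JPY 977,538,754
JPY 977,538,754 ÷ 130.1 = USD 7,513,749.07
USD 7,513,749.07 ÷ 1.147 = CHF 6,550,783.84
CHF 6,550,783.84 ÷ 0.08753 = NOK 74,840,441.45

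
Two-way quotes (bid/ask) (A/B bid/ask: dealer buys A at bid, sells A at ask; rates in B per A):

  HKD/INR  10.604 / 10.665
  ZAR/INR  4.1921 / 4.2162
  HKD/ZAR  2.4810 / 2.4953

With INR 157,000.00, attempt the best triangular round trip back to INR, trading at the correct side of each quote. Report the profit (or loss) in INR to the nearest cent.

Net profit: INR 1,243.33

Best loop INR → ZAR → HKD → INR:
INR 157,000.00 ÷ 4.2162 (buy ZAR at ask) = ZAR 37,237.32
ZAR 37,237.32 ÷ 2.4953 (buy HKD at ask) = HKD 14,922.98
HKD 14,922.98 × 10.604 (sell HKD at bid) = INR 158,243.33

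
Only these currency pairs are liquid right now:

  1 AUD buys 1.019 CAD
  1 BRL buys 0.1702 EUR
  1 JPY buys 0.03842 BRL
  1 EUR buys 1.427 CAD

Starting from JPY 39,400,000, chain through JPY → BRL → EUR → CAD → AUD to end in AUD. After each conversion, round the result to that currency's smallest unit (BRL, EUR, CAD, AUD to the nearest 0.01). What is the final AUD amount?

AUD 360,797.01

JPY 39,400,000 × 0.03842 = BRL 1,513,748.00
BRL 1,513,748.00 × 0.1702 = EUR 257,639.91
EUR 257,639.91 × 1.427 = CAD 367,652.15
CAD 367,652.15 ÷ 1.019 = AUD 360,797.01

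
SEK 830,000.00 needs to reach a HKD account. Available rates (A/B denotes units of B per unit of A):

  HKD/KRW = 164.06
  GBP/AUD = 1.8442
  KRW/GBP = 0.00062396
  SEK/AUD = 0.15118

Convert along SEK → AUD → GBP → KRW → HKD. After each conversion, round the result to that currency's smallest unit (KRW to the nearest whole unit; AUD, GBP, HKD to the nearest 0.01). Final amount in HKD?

SEK 830,000.00 × 0.15118 = AUD 125,479.40
AUD 125,479.40 ÷ 1.8442 = GBP 68,040.02
GBP 68,040.02 ÷ 0.00062396 = KRW 109,045,484
KRW 109,045,484 ÷ 164.06 = HKD 664,668.32

HKD 664,668.32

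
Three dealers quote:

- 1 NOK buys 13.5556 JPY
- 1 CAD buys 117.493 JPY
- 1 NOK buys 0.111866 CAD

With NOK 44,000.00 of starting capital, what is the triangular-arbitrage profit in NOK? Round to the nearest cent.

Profitable loop is NOK → JPY → CAD → NOK:
NOK 44,000.00 × 13.5556 = JPY 596,446
JPY 596,446 ÷ 117.493 = CAD 5,076.44
CAD 5,076.44 ÷ 0.111866 = NOK 45,379.67
Profit = NOK 45,379.67 − NOK 44,000.00

Profit: NOK 1,379.67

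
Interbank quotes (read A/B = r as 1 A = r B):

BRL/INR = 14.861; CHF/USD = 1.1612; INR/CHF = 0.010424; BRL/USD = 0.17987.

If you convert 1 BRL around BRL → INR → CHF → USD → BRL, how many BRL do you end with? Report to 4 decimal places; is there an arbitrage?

1.0001 (no arbitrage)

Around BRL → INR → CHF → USD → BRL: 1 × 14.861 × 0.010424 × 1.1612 ÷ 0.17987 = 1.000071
Product ≈ 1 (deviation 0.007%, within rounding noise).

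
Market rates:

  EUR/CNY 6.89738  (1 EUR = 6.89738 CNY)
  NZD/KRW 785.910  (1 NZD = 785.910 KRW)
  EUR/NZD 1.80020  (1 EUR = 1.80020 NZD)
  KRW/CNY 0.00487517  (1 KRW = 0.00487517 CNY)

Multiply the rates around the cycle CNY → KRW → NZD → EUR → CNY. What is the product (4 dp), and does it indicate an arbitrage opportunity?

1.0000 (no arbitrage)

Around CNY → KRW → NZD → EUR → CNY: 1 ÷ 0.00487517 ÷ 785.910 ÷ 1.80020 × 6.89738 = 1.000002
Product ≈ 1 (deviation 0.000%, within rounding noise).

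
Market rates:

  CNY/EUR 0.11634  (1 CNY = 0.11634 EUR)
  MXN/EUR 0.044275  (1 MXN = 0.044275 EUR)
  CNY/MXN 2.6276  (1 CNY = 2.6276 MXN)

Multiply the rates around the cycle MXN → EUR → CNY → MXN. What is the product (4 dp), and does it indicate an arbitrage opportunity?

1.0000 (no arbitrage)

Around MXN → EUR → CNY → MXN: 1 × 0.044275 ÷ 0.11634 × 2.6276 = 0.999974
Product ≈ 1 (deviation 0.003%, within rounding noise).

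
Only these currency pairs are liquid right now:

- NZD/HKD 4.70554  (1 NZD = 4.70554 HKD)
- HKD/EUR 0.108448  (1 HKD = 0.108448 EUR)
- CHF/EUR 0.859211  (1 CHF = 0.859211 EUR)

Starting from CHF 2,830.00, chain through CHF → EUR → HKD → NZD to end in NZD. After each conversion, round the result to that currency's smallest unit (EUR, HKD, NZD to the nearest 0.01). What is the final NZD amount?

CHF 2,830.00 × 0.859211 = EUR 2,431.57
EUR 2,431.57 ÷ 0.108448 = HKD 22,421.53
HKD 22,421.53 ÷ 4.70554 = NZD 4,764.92

NZD 4,764.92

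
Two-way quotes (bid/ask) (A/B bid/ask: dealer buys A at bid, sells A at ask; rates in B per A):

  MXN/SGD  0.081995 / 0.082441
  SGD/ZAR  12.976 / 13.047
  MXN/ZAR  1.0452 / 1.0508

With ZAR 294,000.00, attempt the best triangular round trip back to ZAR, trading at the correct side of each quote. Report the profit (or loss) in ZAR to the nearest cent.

Net profit: ZAR 3,683.99

Best loop ZAR → MXN → SGD → ZAR:
ZAR 294,000.00 ÷ 1.0508 (buy MXN at ask) = MXN 279,786.83
MXN 279,786.83 × 0.081995 (sell MXN at bid) = SGD 22,941.12
SGD 22,941.12 × 12.976 (sell SGD at bid) = ZAR 297,683.99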